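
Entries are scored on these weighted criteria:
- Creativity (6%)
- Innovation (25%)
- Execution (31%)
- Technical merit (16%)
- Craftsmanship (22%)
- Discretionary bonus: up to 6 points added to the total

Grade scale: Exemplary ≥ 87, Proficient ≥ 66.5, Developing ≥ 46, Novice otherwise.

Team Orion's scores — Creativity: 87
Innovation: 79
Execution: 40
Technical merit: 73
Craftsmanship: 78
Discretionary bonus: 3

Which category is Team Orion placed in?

Proficient

Weighted total:
  Creativity 87 × 0.06 = 5.22
  Innovation 79 × 0.25 = 19.75
  Execution 40 × 0.31 = 12.4
  Technical merit 73 × 0.16 = 11.68
  Craftsmanship 78 × 0.22 = 17.16
Sum = 66.21
Discretionary bonus: 66.21 + 3 = 69.21
69.21 is ≥ 66.5 and < 87 → Proficient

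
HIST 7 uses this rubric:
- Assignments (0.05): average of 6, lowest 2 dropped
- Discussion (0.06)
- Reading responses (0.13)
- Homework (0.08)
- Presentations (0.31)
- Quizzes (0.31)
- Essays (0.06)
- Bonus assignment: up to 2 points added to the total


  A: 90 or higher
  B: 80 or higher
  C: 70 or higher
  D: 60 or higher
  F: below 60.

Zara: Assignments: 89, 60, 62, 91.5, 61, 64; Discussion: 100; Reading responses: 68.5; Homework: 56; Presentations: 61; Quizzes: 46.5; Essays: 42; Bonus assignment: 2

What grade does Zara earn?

Assignments: drop 60, 61 → average of remaining 4 = 306.5/4 = 76.625
Weighted total:
  Assignments 76.625 × 0.05 = 3.83125
  Discussion 100 × 0.06 = 6
  Reading responses 68.5 × 0.13 = 8.905
  Homework 56 × 0.08 = 4.48
  Presentations 61 × 0.31 = 18.91
  Quizzes 46.5 × 0.31 = 14.415
  Essays 42 × 0.06 = 2.52
Sum = 59.06125
Bonus assignment: 59.06125 + 2 = 61.06125
61.06125 is ≥ 60 and < 70 → D

D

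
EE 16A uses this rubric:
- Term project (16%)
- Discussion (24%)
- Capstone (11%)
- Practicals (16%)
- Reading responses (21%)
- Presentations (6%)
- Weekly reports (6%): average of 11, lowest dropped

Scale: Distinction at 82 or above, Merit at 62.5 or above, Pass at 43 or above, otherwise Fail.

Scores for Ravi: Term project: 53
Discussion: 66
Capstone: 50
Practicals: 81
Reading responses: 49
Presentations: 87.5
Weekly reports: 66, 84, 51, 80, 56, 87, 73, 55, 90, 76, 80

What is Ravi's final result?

Weekly reports: drop 51 → average of remaining 10 = 747/10 = 74.7
Weighted total:
  Term project 53 × 0.16 = 8.48
  Discussion 66 × 0.24 = 15.84
  Capstone 50 × 0.11 = 5.5
  Practicals 81 × 0.16 = 12.96
  Reading responses 49 × 0.21 = 10.29
  Presentations 87.5 × 0.06 = 5.25
  Weekly reports 74.7 × 0.06 = 4.482
Sum = 62.802
62.802 is ≥ 62.5 and < 82 → Merit

Merit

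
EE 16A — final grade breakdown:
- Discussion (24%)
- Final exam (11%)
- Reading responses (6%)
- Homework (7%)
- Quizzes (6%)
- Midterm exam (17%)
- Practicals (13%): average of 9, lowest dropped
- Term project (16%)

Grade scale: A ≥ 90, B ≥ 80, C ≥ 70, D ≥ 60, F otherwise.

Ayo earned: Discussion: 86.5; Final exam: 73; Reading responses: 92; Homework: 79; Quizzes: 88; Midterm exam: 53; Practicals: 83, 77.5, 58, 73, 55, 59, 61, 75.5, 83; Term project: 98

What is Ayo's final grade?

Practicals: drop 55 → average of remaining 8 = 570/8 = 71.25
Weighted total:
  Discussion 86.5 × 0.24 = 20.76
  Final exam 73 × 0.11 = 8.03
  Reading responses 92 × 0.06 = 5.52
  Homework 79 × 0.07 = 5.53
  Quizzes 88 × 0.06 = 5.28
  Midterm exam 53 × 0.17 = 9.01
  Practicals 71.25 × 0.13 = 9.2625
  Term project 98 × 0.16 = 15.68
Sum = 79.0725
79.0725 is ≥ 70 and < 80 → C

C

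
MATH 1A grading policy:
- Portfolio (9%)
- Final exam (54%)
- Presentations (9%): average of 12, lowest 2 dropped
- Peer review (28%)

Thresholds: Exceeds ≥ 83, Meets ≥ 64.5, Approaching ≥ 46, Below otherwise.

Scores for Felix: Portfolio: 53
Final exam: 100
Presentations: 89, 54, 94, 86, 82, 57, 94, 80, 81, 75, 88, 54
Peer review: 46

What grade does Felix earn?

Presentations: drop 54, 54 → average of remaining 10 = 826/10 = 82.6
Weighted total:
  Portfolio 53 × 0.09 = 4.77
  Final exam 100 × 0.54 = 54
  Presentations 82.6 × 0.09 = 7.434
  Peer review 46 × 0.28 = 12.88
Sum = 79.084
79.084 is ≥ 64.5 and < 83 → Meets

Meets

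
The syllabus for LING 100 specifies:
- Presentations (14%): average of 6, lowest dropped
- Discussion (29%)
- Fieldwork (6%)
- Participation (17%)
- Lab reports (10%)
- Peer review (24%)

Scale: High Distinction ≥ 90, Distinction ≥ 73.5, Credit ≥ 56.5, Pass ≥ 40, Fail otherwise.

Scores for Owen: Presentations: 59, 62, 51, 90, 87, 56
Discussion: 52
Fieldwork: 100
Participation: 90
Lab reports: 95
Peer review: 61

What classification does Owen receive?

Credit

Presentations: drop 51 → average of remaining 5 = 354/5 = 70.8
Weighted total:
  Presentations 70.8 × 0.14 = 9.912
  Discussion 52 × 0.29 = 15.08
  Fieldwork 100 × 0.06 = 6
  Participation 90 × 0.17 = 15.3
  Lab reports 95 × 0.1 = 9.5
  Peer review 61 × 0.24 = 14.64
Sum = 70.432
70.432 is ≥ 56.5 and < 73.5 → Credit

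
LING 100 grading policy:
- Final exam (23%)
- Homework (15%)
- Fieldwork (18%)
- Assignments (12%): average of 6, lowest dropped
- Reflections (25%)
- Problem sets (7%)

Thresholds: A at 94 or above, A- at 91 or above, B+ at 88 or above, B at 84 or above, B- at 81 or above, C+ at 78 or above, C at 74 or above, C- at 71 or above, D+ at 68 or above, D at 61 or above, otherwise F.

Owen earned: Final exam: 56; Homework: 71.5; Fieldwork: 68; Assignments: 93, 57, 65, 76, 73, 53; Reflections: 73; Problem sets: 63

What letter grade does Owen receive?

Assignments: drop 53 → average of remaining 5 = 364/5 = 72.8
Weighted total:
  Final exam 56 × 0.23 = 12.88
  Homework 71.5 × 0.15 = 10.725
  Fieldwork 68 × 0.18 = 12.24
  Assignments 72.8 × 0.12 = 8.736
  Reflections 73 × 0.25 = 18.25
  Problem sets 63 × 0.07 = 4.41
Sum = 67.241
67.241 is ≥ 61 and < 68 → D

D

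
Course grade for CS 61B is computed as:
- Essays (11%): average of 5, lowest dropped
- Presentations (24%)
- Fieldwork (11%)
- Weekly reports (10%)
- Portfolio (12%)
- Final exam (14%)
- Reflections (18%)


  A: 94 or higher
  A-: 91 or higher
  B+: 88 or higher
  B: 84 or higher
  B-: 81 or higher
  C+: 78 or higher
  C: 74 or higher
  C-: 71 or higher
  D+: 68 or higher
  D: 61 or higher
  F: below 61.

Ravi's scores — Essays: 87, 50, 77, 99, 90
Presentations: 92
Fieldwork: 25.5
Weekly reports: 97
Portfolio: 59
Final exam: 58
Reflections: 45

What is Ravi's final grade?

Essays: drop 50 → average of remaining 4 = 353/4 = 88.25
Weighted total:
  Essays 88.25 × 0.11 = 9.7075
  Presentations 92 × 0.24 = 22.08
  Fieldwork 25.5 × 0.11 = 2.805
  Weekly reports 97 × 0.1 = 9.7
  Portfolio 59 × 0.12 = 7.08
  Final exam 58 × 0.14 = 8.12
  Reflections 45 × 0.18 = 8.1
Sum = 67.5925
67.5925 is ≥ 61 and < 68 → D

D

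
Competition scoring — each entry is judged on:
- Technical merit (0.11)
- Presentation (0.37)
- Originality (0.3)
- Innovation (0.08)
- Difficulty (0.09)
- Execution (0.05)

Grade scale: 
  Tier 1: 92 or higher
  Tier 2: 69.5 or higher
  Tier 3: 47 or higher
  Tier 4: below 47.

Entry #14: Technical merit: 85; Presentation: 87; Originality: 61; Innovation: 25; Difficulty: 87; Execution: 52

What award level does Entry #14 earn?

Weighted total:
  Technical merit 85 × 0.11 = 9.35
  Presentation 87 × 0.37 = 32.19
  Originality 61 × 0.3 = 18.3
  Innovation 25 × 0.08 = 2
  Difficulty 87 × 0.09 = 7.83
  Execution 52 × 0.05 = 2.6
Sum = 72.27
72.27 is ≥ 69.5 and < 92 → Tier 2

Tier 2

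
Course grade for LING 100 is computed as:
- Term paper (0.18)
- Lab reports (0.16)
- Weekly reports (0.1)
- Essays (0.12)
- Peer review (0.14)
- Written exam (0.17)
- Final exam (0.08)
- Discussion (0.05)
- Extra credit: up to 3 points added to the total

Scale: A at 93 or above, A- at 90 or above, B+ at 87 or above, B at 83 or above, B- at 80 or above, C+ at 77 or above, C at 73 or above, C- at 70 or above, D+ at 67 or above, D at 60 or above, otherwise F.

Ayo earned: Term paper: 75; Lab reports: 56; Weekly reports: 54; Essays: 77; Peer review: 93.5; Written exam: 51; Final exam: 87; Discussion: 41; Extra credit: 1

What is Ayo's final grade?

D+

Weighted total:
  Term paper 75 × 0.18 = 13.5
  Lab reports 56 × 0.16 = 8.96
  Weekly reports 54 × 0.1 = 5.4
  Essays 77 × 0.12 = 9.24
  Peer review 93.5 × 0.14 = 13.09
  Written exam 51 × 0.17 = 8.67
  Final exam 87 × 0.08 = 6.96
  Discussion 41 × 0.05 = 2.05
Sum = 67.87
Extra credit: 67.87 + 1 = 68.87
68.87 is ≥ 67 and < 70 → D+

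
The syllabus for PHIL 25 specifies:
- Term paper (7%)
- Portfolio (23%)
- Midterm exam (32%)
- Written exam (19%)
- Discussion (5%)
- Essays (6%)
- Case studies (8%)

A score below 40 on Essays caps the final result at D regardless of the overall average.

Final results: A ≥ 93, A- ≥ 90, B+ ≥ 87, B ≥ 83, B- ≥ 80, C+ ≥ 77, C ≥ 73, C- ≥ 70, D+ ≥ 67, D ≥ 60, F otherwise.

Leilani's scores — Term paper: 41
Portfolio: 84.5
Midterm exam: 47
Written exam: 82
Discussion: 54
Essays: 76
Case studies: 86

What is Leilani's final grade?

Essays score 76 ≥ 40: minimum met.
Weighted total:
  Term paper 41 × 0.07 = 2.87
  Portfolio 84.5 × 0.23 = 19.435
  Midterm exam 47 × 0.32 = 15.04
  Written exam 82 × 0.19 = 15.58
  Discussion 54 × 0.05 = 2.7
  Essays 76 × 0.06 = 4.56
  Case studies 86 × 0.08 = 6.88
Sum = 67.065
67.065 is ≥ 67 and < 70 → D+

D+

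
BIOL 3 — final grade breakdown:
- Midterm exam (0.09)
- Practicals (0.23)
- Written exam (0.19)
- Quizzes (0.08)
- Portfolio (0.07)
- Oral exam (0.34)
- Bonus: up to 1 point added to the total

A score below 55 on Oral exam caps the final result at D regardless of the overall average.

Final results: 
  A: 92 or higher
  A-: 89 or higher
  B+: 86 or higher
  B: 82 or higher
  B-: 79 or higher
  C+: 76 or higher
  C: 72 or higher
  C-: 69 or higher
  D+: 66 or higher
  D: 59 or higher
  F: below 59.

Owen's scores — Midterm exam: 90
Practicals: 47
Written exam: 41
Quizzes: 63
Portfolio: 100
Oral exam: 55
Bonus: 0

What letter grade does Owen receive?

Oral exam score 55 ≥ 55: minimum met.
Weighted total:
  Midterm exam 90 × 0.09 = 8.1
  Practicals 47 × 0.23 = 10.81
  Written exam 41 × 0.19 = 7.79
  Quizzes 63 × 0.08 = 5.04
  Portfolio 100 × 0.07 = 7
  Oral exam 55 × 0.34 = 18.7
Sum = 57.44
Bonus: 57.44 + 0 = 57.44
57.44 < 59 → F

F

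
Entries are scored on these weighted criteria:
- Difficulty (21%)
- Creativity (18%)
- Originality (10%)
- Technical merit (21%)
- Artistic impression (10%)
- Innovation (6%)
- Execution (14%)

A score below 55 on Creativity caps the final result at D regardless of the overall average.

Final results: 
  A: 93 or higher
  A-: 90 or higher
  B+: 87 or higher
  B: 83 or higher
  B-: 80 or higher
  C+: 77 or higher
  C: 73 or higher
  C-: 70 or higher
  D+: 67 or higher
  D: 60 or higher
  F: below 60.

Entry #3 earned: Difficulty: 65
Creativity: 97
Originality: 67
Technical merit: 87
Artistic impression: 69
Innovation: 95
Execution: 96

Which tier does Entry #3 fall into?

B-

Creativity score 97 ≥ 55: minimum met.
Weighted total:
  Difficulty 65 × 0.21 = 13.65
  Creativity 97 × 0.18 = 17.46
  Originality 67 × 0.1 = 6.7
  Technical merit 87 × 0.21 = 18.27
  Artistic impression 69 × 0.1 = 6.9
  Innovation 95 × 0.06 = 5.7
  Execution 96 × 0.14 = 13.44
Sum = 82.12
82.12 is ≥ 80 and < 83 → B-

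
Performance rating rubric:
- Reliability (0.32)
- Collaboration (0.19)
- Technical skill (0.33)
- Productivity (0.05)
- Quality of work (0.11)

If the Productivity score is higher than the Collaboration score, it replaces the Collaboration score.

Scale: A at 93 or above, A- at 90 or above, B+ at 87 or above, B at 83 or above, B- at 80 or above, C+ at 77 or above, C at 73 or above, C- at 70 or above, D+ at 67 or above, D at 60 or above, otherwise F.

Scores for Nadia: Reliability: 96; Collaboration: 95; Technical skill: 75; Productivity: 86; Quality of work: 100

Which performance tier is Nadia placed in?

B+

Productivity (86) ≤ Collaboration (95), so Collaboration stays at 95.
Weighted total:
  Reliability 96 × 0.32 = 30.72
  Collaboration 95 × 0.19 = 18.05
  Technical skill 75 × 0.33 = 24.75
  Productivity 86 × 0.05 = 4.3
  Quality of work 100 × 0.11 = 11
Sum = 88.82
88.82 is ≥ 87 and < 90 → B+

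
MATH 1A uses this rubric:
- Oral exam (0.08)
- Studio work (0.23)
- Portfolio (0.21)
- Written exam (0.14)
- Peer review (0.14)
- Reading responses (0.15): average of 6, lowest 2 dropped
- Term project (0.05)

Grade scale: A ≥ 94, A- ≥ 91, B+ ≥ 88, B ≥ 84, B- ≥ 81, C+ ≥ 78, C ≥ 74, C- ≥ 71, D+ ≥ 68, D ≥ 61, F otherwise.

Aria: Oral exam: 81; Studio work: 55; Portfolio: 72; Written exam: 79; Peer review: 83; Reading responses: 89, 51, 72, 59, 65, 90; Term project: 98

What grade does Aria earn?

C-

Reading responses: drop 51, 59 → average of remaining 4 = 316/4 = 79
Weighted total:
  Oral exam 81 × 0.08 = 6.48
  Studio work 55 × 0.23 = 12.65
  Portfolio 72 × 0.21 = 15.12
  Written exam 79 × 0.14 = 11.06
  Peer review 83 × 0.14 = 11.62
  Reading responses 79 × 0.15 = 11.85
  Term project 98 × 0.05 = 4.9
Sum = 73.68
73.68 is ≥ 71 and < 74 → C-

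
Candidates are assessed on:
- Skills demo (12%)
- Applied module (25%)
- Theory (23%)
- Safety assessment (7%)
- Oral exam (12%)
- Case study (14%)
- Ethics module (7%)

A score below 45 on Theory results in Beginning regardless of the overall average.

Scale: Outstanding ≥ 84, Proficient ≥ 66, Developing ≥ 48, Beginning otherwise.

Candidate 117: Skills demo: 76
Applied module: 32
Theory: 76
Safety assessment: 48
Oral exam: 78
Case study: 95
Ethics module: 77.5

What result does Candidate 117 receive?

Theory score 76 ≥ 45: minimum met.
Weighted total:
  Skills demo 76 × 0.12 = 9.12
  Applied module 32 × 0.25 = 8
  Theory 76 × 0.23 = 17.48
  Safety assessment 48 × 0.07 = 3.36
  Oral exam 78 × 0.12 = 9.36
  Case study 95 × 0.14 = 13.3
  Ethics module 77.5 × 0.07 = 5.425
Sum = 66.045
66.045 is ≥ 66 and < 84 → Proficient

Proficient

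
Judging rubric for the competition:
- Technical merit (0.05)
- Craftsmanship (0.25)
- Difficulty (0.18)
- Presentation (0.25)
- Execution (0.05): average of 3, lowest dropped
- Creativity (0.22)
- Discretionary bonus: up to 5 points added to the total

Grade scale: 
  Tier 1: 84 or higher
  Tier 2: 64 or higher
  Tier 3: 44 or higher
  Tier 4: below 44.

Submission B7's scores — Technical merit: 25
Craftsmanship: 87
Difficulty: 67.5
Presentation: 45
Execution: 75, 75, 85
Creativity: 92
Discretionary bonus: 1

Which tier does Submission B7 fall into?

Execution: drop 75 → average of remaining 2 = 160/2 = 80
Weighted total:
  Technical merit 25 × 0.05 = 1.25
  Craftsmanship 87 × 0.25 = 21.75
  Difficulty 67.5 × 0.18 = 12.15
  Presentation 45 × 0.25 = 11.25
  Execution 80 × 0.05 = 4
  Creativity 92 × 0.22 = 20.24
Sum = 70.64
Discretionary bonus: 70.64 + 1 = 71.64
71.64 is ≥ 64 and < 84 → Tier 2

Tier 2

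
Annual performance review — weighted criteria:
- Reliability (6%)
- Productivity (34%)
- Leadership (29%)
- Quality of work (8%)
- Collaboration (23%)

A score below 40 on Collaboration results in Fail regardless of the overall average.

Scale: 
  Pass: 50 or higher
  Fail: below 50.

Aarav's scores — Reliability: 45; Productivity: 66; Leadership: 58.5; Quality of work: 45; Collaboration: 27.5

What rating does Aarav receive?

Collaboration score 27.5 < 40: minimum not met.
Weighted total:
  Reliability 45 × 0.06 = 2.7
  Productivity 66 × 0.34 = 22.44
  Leadership 58.5 × 0.29 = 16.965
  Quality of work 45 × 0.08 = 3.6
  Collaboration 27.5 × 0.23 = 6.325
Sum = 52.03
Because the Collaboration minimum was not met, the result is Fail.

Fail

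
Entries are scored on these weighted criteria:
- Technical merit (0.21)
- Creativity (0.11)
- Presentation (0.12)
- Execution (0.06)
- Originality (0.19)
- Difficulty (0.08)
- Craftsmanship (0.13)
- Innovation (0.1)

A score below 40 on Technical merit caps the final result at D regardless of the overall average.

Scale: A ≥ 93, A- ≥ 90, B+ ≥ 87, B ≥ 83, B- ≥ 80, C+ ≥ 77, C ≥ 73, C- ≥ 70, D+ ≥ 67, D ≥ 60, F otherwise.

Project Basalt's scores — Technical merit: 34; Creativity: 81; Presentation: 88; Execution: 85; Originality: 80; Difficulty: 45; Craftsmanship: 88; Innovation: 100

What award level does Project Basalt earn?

Technical merit score 34 < 40: minimum not met.
Weighted total:
  Technical merit 34 × 0.21 = 7.14
  Creativity 81 × 0.11 = 8.91
  Presentation 88 × 0.12 = 10.56
  Execution 85 × 0.06 = 5.1
  Originality 80 × 0.19 = 15.2
  Difficulty 45 × 0.08 = 3.6
  Craftsmanship 88 × 0.13 = 11.44
  Innovation 100 × 0.1 = 10
Sum = 71.95
71.95 would be C-; cap at D applies → D.

D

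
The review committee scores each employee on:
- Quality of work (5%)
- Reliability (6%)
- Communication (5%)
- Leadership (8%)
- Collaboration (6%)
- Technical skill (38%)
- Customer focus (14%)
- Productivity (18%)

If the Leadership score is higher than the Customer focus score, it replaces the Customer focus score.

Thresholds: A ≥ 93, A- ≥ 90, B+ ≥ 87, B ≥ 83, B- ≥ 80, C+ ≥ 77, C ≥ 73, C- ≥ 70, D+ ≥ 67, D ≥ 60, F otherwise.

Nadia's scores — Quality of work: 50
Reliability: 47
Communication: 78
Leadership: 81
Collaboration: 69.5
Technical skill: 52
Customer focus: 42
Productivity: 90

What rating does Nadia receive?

D+

Leadership (81) > Customer focus (42), so Customer focus counts as 81.
Weighted total:
  Quality of work 50 × 0.05 = 2.5
  Reliability 47 × 0.06 = 2.82
  Communication 78 × 0.05 = 3.9
  Leadership 81 × 0.08 = 6.48
  Collaboration 69.5 × 0.06 = 4.17
  Technical skill 52 × 0.38 = 19.76
  Customer focus 81 × 0.14 = 11.34
  Productivity 90 × 0.18 = 16.2
Sum = 67.17
67.17 is ≥ 67 and < 70 → D+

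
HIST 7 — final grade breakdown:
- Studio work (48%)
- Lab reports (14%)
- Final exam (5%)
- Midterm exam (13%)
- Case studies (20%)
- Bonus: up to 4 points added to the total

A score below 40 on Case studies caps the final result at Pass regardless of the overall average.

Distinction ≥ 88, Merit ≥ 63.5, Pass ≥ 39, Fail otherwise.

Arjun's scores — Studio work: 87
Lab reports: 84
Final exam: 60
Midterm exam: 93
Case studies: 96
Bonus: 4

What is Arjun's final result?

Distinction

Case studies score 96 ≥ 40: minimum met.
Weighted total:
  Studio work 87 × 0.48 = 41.76
  Lab reports 84 × 0.14 = 11.76
  Final exam 60 × 0.05 = 3
  Midterm exam 93 × 0.13 = 12.09
  Case studies 96 × 0.2 = 19.2
Sum = 87.81
Bonus: 87.81 + 4 = 91.81
91.81 ≥ 88 → Distinction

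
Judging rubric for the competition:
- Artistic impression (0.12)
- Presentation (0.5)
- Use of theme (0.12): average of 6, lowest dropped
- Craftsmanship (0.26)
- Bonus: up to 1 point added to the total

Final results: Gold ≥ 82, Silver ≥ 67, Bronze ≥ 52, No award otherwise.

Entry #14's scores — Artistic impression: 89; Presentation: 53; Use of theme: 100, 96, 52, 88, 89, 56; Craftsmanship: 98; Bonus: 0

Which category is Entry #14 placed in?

Silver

Use of theme: drop 52 → average of remaining 5 = 429/5 = 85.8
Weighted total:
  Artistic impression 89 × 0.12 = 10.68
  Presentation 53 × 0.5 = 26.5
  Use of theme 85.8 × 0.12 = 10.296
  Craftsmanship 98 × 0.26 = 25.48
Sum = 72.956
Bonus: 72.956 + 0 = 72.956
72.956 is ≥ 67 and < 82 → Silver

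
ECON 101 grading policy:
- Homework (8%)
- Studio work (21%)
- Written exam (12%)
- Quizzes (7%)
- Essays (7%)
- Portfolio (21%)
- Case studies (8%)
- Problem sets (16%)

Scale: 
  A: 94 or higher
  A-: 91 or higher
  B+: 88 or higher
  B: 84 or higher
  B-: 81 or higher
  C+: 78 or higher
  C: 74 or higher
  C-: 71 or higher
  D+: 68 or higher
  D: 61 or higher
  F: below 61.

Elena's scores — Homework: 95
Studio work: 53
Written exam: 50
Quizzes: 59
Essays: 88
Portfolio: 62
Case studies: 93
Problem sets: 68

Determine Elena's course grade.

D

Weighted total:
  Homework 95 × 0.08 = 7.6
  Studio work 53 × 0.21 = 11.13
  Written exam 50 × 0.12 = 6
  Quizzes 59 × 0.07 = 4.13
  Essays 88 × 0.07 = 6.16
  Portfolio 62 × 0.21 = 13.02
  Case studies 93 × 0.08 = 7.44
  Problem sets 68 × 0.16 = 10.88
Sum = 66.36
66.36 is ≥ 61 and < 68 → D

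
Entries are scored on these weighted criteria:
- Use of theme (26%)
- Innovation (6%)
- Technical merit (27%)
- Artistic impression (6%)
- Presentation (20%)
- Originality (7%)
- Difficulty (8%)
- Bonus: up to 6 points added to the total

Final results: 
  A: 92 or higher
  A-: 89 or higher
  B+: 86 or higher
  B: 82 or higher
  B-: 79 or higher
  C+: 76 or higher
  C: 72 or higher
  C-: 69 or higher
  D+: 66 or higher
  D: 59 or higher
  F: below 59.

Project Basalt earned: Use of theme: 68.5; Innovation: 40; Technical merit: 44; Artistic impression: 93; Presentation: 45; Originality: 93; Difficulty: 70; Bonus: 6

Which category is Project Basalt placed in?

D

Weighted total:
  Use of theme 68.5 × 0.26 = 17.81
  Innovation 40 × 0.06 = 2.4
  Technical merit 44 × 0.27 = 11.88
  Artistic impression 93 × 0.06 = 5.58
  Presentation 45 × 0.2 = 9
  Originality 93 × 0.07 = 6.51
  Difficulty 70 × 0.08 = 5.6
Sum = 58.78
Bonus: 58.78 + 6 = 64.78
64.78 is ≥ 59 and < 66 → D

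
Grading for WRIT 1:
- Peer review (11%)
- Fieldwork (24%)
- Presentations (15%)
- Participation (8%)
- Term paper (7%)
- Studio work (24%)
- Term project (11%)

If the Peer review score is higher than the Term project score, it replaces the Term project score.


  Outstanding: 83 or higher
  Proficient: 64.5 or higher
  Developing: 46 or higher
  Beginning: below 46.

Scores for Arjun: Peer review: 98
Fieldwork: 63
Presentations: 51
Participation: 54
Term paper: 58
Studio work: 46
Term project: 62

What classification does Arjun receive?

Peer review (98) > Term project (62), so Term project counts as 98.
Weighted total:
  Peer review 98 × 0.11 = 10.78
  Fieldwork 63 × 0.24 = 15.12
  Presentations 51 × 0.15 = 7.65
  Participation 54 × 0.08 = 4.32
  Term paper 58 × 0.07 = 4.06
  Studio work 46 × 0.24 = 11.04
  Term project 98 × 0.11 = 10.78
Sum = 63.75
63.75 is ≥ 46 and < 64.5 → Developing

Developing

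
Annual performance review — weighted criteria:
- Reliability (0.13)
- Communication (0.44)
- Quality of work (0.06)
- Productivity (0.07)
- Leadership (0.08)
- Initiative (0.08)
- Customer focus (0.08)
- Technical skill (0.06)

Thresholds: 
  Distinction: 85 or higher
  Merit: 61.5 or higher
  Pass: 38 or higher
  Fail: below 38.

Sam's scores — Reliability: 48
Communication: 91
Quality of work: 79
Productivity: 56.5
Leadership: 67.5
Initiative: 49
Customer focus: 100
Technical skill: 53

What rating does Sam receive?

Merit

Weighted total:
  Reliability 48 × 0.13 = 6.24
  Communication 91 × 0.44 = 40.04
  Quality of work 79 × 0.06 = 4.74
  Productivity 56.5 × 0.07 = 3.955
  Leadership 67.5 × 0.08 = 5.4
  Initiative 49 × 0.08 = 3.92
  Customer focus 100 × 0.08 = 8
  Technical skill 53 × 0.06 = 3.18
Sum = 75.475
75.475 is ≥ 61.5 and < 85 → Merit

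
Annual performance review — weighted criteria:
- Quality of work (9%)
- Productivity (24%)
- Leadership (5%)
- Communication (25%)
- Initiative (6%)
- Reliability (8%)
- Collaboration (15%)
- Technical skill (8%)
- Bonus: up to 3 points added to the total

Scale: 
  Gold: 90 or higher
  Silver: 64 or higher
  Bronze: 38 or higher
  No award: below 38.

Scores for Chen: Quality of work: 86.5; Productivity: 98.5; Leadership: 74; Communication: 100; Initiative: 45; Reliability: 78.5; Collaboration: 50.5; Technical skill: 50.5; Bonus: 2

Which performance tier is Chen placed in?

Silver

Weighted total:
  Quality of work 86.5 × 0.09 = 7.785
  Productivity 98.5 × 0.24 = 23.64
  Leadership 74 × 0.05 = 3.7
  Communication 100 × 0.25 = 25
  Initiative 45 × 0.06 = 2.7
  Reliability 78.5 × 0.08 = 6.28
  Collaboration 50.5 × 0.15 = 7.575
  Technical skill 50.5 × 0.08 = 4.04
Sum = 80.72
Bonus: 80.72 + 2 = 82.72
82.72 is ≥ 64 and < 90 → Silver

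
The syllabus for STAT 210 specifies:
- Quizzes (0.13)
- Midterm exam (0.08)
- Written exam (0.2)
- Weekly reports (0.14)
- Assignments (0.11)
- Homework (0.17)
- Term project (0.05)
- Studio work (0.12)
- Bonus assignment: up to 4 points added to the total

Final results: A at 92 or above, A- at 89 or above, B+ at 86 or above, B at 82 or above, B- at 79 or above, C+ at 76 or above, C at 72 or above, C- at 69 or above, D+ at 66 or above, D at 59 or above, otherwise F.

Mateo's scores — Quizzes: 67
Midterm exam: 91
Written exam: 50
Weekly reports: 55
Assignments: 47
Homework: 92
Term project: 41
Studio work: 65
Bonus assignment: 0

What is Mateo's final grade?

D

Weighted total:
  Quizzes 67 × 0.13 = 8.71
  Midterm exam 91 × 0.08 = 7.28
  Written exam 50 × 0.2 = 10
  Weekly reports 55 × 0.14 = 7.7
  Assignments 47 × 0.11 = 5.17
  Homework 92 × 0.17 = 15.64
  Term project 41 × 0.05 = 2.05
  Studio work 65 × 0.12 = 7.8
Sum = 64.35
Bonus assignment: 64.35 + 0 = 64.35
64.35 is ≥ 59 and < 66 → D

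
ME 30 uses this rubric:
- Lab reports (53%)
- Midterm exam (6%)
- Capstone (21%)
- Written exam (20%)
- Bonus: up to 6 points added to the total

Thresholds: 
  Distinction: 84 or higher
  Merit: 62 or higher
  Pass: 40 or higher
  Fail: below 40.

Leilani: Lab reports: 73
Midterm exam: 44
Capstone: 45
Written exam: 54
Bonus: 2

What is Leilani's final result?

Weighted total:
  Lab reports 73 × 0.53 = 38.69
  Midterm exam 44 × 0.06 = 2.64
  Capstone 45 × 0.21 = 9.45
  Written exam 54 × 0.2 = 10.8
Sum = 61.58
Bonus: 61.58 + 2 = 63.58
63.58 is ≥ 62 and < 84 → Merit

Merit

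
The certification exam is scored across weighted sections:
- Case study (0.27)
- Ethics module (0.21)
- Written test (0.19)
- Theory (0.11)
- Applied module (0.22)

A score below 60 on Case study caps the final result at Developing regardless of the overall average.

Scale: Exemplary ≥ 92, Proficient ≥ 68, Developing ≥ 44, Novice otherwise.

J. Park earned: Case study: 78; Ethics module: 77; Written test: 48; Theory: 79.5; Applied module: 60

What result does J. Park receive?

Proficient

Case study score 78 ≥ 60: minimum met.
Weighted total:
  Case study 78 × 0.27 = 21.06
  Ethics module 77 × 0.21 = 16.17
  Written test 48 × 0.19 = 9.12
  Theory 79.5 × 0.11 = 8.745
  Applied module 60 × 0.22 = 13.2
Sum = 68.295
68.295 is ≥ 68 and < 92 → Proficient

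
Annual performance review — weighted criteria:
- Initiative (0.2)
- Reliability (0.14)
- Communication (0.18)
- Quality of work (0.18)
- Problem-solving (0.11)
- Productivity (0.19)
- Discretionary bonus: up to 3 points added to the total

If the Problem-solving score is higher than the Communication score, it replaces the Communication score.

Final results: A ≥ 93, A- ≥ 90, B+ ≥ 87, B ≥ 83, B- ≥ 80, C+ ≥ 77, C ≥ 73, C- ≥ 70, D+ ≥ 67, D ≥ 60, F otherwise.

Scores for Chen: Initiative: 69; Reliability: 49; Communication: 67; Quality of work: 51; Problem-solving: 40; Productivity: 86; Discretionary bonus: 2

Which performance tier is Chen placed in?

Problem-solving (40) ≤ Communication (67), so Communication stays at 67.
Weighted total:
  Initiative 69 × 0.2 = 13.8
  Reliability 49 × 0.14 = 6.86
  Communication 67 × 0.18 = 12.06
  Quality of work 51 × 0.18 = 9.18
  Problem-solving 40 × 0.11 = 4.4
  Productivity 86 × 0.19 = 16.34
Sum = 62.64
Discretionary bonus: 62.64 + 2 = 64.64
64.64 is ≥ 60 and < 67 → D

D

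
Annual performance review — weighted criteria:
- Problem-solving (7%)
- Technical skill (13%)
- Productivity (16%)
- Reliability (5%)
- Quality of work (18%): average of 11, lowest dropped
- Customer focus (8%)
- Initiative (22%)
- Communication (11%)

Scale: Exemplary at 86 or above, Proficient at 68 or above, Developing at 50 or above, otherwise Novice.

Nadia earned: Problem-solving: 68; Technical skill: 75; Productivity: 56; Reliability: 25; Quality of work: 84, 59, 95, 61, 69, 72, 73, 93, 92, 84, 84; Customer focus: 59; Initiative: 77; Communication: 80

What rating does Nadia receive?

Quality of work: drop 59 → average of remaining 10 = 807/10 = 80.7
Weighted total:
  Problem-solving 68 × 0.07 = 4.76
  Technical skill 75 × 0.13 = 9.75
  Productivity 56 × 0.16 = 8.96
  Reliability 25 × 0.05 = 1.25
  Quality of work 80.7 × 0.18 = 14.526
  Customer focus 59 × 0.08 = 4.72
  Initiative 77 × 0.22 = 16.94
  Communication 80 × 0.11 = 8.8
Sum = 69.706
69.706 is ≥ 68 and < 86 → Proficient

Proficient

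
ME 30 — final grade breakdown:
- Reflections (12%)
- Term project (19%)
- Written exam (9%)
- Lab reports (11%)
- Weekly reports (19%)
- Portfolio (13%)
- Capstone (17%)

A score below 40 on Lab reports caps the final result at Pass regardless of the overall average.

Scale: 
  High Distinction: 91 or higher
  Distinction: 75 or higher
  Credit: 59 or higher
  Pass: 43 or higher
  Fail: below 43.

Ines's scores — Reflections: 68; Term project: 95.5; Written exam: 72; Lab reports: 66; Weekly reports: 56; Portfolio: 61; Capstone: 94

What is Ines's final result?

Credit

Lab reports score 66 ≥ 40: minimum met.
Weighted total:
  Reflections 68 × 0.12 = 8.16
  Term project 95.5 × 0.19 = 18.145
  Written exam 72 × 0.09 = 6.48
  Lab reports 66 × 0.11 = 7.26
  Weekly reports 56 × 0.19 = 10.64
  Portfolio 61 × 0.13 = 7.93
  Capstone 94 × 0.17 = 15.98
Sum = 74.595
74.595 is ≥ 59 and < 75 → Credit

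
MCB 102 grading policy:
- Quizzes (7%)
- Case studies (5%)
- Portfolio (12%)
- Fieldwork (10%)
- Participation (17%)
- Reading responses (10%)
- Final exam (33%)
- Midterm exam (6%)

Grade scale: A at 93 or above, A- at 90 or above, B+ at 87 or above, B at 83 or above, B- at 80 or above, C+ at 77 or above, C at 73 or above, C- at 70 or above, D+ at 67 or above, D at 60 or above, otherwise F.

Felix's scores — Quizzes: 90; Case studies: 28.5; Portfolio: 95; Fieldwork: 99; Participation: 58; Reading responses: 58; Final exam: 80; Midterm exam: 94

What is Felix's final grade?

C

Weighted total:
  Quizzes 90 × 0.07 = 6.3
  Case studies 28.5 × 0.05 = 1.425
  Portfolio 95 × 0.12 = 11.4
  Fieldwork 99 × 0.1 = 9.9
  Participation 58 × 0.17 = 9.86
  Reading responses 58 × 0.1 = 5.8
  Final exam 80 × 0.33 = 26.4
  Midterm exam 94 × 0.06 = 5.64
Sum = 76.725
76.725 is ≥ 73 and < 77 → C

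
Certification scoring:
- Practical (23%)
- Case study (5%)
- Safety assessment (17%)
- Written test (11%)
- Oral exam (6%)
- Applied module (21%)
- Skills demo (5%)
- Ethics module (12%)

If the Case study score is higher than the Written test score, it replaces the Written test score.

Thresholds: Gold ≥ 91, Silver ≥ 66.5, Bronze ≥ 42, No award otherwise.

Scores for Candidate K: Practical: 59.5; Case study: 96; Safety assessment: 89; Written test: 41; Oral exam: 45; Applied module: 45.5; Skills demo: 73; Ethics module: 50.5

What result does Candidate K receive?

Bronze

Case study (96) > Written test (41), so Written test counts as 96.
Weighted total:
  Practical 59.5 × 0.23 = 13.685
  Case study 96 × 0.05 = 4.8
  Safety assessment 89 × 0.17 = 15.13
  Written test 96 × 0.11 = 10.56
  Oral exam 45 × 0.06 = 2.7
  Applied module 45.5 × 0.21 = 9.555
  Skills demo 73 × 0.05 = 3.65
  Ethics module 50.5 × 0.12 = 6.06
Sum = 66.14
66.14 is ≥ 42 and < 66.5 → Bronze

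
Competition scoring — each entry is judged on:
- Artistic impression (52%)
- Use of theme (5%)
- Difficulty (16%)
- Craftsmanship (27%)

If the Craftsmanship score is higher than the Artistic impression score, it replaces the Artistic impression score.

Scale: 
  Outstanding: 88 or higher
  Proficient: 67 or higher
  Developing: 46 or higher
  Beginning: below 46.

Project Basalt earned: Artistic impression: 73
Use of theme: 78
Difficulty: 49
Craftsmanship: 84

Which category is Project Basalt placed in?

Craftsmanship (84) > Artistic impression (73), so Artistic impression counts as 84.
Weighted total:
  Artistic impression 84 × 0.52 = 43.68
  Use of theme 78 × 0.05 = 3.9
  Difficulty 49 × 0.16 = 7.84
  Craftsmanship 84 × 0.27 = 22.68
Sum = 78.1
78.1 is ≥ 67 and < 88 → Proficient

Proficient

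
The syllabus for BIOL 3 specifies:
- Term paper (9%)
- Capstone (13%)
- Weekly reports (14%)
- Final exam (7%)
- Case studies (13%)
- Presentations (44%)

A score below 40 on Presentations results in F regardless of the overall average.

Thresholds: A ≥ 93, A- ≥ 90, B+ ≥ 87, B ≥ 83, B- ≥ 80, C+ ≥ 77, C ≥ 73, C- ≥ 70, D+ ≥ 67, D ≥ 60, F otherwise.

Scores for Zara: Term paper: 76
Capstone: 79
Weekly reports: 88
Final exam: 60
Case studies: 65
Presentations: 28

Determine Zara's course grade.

Presentations score 28 < 40: minimum not met.
Weighted total:
  Term paper 76 × 0.09 = 6.84
  Capstone 79 × 0.13 = 10.27
  Weekly reports 88 × 0.14 = 12.32
  Final exam 60 × 0.07 = 4.2
  Case studies 65 × 0.13 = 8.45
  Presentations 28 × 0.44 = 12.32
Sum = 54.4
Because the Presentations minimum was not met, the result is F.

F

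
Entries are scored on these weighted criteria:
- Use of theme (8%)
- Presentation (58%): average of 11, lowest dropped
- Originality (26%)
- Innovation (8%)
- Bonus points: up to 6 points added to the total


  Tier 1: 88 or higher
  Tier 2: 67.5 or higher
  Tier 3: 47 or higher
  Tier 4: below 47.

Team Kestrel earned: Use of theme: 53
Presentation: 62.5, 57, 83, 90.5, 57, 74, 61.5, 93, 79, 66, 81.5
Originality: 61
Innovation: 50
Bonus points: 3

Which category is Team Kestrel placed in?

Tier 2

Presentation: drop 57 → average of remaining 10 = 748/10 = 74.8
Weighted total:
  Use of theme 53 × 0.08 = 4.24
  Presentation 74.8 × 0.58 = 43.384
  Originality 61 × 0.26 = 15.86
  Innovation 50 × 0.08 = 4
Sum = 67.484
Bonus points: 67.484 + 3 = 70.484
70.484 is ≥ 67.5 and < 88 → Tier 2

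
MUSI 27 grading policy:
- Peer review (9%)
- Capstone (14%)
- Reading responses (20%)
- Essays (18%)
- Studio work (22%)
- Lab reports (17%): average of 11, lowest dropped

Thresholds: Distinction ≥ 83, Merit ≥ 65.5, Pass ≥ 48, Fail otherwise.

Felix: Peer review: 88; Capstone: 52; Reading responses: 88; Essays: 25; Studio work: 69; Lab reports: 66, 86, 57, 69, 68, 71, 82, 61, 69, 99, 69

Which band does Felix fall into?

Pass

Lab reports: drop 57 → average of remaining 10 = 740/10 = 74
Weighted total:
  Peer review 88 × 0.09 = 7.92
  Capstone 52 × 0.14 = 7.28
  Reading responses 88 × 0.2 = 17.6
  Essays 25 × 0.18 = 4.5
  Studio work 69 × 0.22 = 15.18
  Lab reports 74 × 0.17 = 12.58
Sum = 65.06
65.06 is ≥ 48 and < 65.5 → Pass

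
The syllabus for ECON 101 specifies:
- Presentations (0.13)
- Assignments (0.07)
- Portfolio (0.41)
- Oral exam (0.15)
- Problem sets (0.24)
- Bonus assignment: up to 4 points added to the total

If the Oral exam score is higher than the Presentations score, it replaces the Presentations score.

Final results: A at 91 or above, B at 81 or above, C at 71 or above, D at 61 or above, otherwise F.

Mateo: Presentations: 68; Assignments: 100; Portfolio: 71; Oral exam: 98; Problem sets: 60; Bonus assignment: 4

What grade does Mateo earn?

B

Oral exam (98) > Presentations (68), so Presentations counts as 98.
Weighted total:
  Presentations 98 × 0.13 = 12.74
  Assignments 100 × 0.07 = 7
  Portfolio 71 × 0.41 = 29.11
  Oral exam 98 × 0.15 = 14.7
  Problem sets 60 × 0.24 = 14.4
Sum = 77.95
Bonus assignment: 77.95 + 4 = 81.95
81.95 is ≥ 81 and < 91 → B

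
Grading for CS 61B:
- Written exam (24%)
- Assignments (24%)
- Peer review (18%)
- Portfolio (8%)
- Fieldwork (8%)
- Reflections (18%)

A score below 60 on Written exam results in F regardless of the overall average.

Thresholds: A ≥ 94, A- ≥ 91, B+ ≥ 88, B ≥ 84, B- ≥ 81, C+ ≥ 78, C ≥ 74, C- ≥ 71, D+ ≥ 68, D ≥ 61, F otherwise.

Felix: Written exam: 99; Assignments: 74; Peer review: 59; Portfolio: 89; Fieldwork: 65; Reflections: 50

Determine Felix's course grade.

Written exam score 99 ≥ 60: minimum met.
Weighted total:
  Written exam 99 × 0.24 = 23.76
  Assignments 74 × 0.24 = 17.76
  Peer review 59 × 0.18 = 10.62
  Portfolio 89 × 0.08 = 7.12
  Fieldwork 65 × 0.08 = 5.2
  Reflections 50 × 0.18 = 9
Sum = 73.46
73.46 is ≥ 71 and < 74 → C-

C-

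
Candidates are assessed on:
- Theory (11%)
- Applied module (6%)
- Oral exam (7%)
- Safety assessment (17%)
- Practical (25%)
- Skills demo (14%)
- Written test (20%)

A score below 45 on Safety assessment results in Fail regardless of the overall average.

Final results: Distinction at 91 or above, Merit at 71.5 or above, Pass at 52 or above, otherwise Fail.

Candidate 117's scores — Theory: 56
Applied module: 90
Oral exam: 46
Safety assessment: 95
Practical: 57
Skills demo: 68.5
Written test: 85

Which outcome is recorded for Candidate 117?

Merit

Safety assessment score 95 ≥ 45: minimum met.
Weighted total:
  Theory 56 × 0.11 = 6.16
  Applied module 90 × 0.06 = 5.4
  Oral exam 46 × 0.07 = 3.22
  Safety assessment 95 × 0.17 = 16.15
  Practical 57 × 0.25 = 14.25
  Skills demo 68.5 × 0.14 = 9.59
  Written test 85 × 0.2 = 17
Sum = 71.77
71.77 is ≥ 71.5 and < 91 → Merit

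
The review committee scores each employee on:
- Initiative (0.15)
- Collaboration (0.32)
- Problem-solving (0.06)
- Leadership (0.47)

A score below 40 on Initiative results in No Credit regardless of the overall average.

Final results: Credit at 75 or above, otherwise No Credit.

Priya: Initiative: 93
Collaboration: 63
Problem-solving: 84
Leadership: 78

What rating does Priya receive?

Initiative score 93 ≥ 40: minimum met.
Weighted total:
  Initiative 93 × 0.15 = 13.95
  Collaboration 63 × 0.32 = 20.16
  Problem-solving 84 × 0.06 = 5.04
  Leadership 78 × 0.47 = 36.66
Sum = 75.81
75.81 ≥ 75 → Credit

Credit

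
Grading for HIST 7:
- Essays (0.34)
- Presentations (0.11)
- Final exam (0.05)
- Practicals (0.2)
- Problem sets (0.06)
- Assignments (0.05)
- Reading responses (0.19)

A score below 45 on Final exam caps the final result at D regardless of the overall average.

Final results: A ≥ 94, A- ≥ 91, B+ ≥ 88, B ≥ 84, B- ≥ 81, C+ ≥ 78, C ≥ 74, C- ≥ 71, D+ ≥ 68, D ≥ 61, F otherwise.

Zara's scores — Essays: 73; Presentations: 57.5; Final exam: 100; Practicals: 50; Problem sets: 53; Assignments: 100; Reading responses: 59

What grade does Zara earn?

D

Final exam score 100 ≥ 45: minimum met.
Weighted total:
  Essays 73 × 0.34 = 24.82
  Presentations 57.5 × 0.11 = 6.325
  Final exam 100 × 0.05 = 5
  Practicals 50 × 0.2 = 10
  Problem sets 53 × 0.06 = 3.18
  Assignments 100 × 0.05 = 5
  Reading responses 59 × 0.19 = 11.21
Sum = 65.535
65.535 is ≥ 61 and < 68 → D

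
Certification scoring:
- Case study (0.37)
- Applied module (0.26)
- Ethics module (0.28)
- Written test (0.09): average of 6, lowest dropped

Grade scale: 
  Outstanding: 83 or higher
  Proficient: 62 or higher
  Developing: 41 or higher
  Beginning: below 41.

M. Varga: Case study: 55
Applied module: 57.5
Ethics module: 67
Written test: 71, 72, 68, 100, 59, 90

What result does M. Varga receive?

Written test: drop 59 → average of remaining 5 = 401/5 = 80.2
Weighted total:
  Case study 55 × 0.37 = 20.35
  Applied module 57.5 × 0.26 = 14.95
  Ethics module 67 × 0.28 = 18.76
  Written test 80.2 × 0.09 = 7.218
Sum = 61.278
61.278 is ≥ 41 and < 62 → Developing

Developing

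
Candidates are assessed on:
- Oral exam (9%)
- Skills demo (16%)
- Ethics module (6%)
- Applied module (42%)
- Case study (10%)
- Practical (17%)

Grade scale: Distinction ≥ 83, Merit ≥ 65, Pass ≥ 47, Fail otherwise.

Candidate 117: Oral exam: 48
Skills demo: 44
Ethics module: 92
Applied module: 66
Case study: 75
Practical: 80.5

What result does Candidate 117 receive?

Merit

Weighted total:
  Oral exam 48 × 0.09 = 4.32
  Skills demo 44 × 0.16 = 7.04
  Ethics module 92 × 0.06 = 5.52
  Applied module 66 × 0.42 = 27.72
  Case study 75 × 0.1 = 7.5
  Practical 80.5 × 0.17 = 13.685
Sum = 65.785
65.785 is ≥ 65 and < 83 → Merit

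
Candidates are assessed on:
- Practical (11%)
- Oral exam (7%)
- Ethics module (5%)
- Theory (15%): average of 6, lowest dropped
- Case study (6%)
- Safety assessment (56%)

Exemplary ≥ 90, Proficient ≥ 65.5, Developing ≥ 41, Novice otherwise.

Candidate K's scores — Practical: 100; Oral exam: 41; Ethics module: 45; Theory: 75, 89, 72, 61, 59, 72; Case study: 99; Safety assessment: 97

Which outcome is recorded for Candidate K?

Proficient

Theory: drop 59 → average of remaining 5 = 369/5 = 73.8
Weighted total:
  Practical 100 × 0.11 = 11
  Oral exam 41 × 0.07 = 2.87
  Ethics module 45 × 0.05 = 2.25
  Theory 73.8 × 0.15 = 11.07
  Case study 99 × 0.06 = 5.94
  Safety assessment 97 × 0.56 = 54.32
Sum = 87.45
87.45 is ≥ 65.5 and < 90 → Proficient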